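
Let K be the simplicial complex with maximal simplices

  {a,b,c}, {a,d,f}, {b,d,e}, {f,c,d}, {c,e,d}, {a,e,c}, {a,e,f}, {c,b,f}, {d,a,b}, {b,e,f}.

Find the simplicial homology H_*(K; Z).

H_0 ≅ Z,  H_1 ≅ Z/2Z,  H_2 = 0.

Take the total order a < b < c < d < e < f on the vertex set. Then K (dimension 2) consists of the simplices:

  0-simplices (6): a, b, c, d, e, f
  1-simplices (15): ab, ac, ad, ae, af, bc, bd, be, bf, cd, ce, cf, de, df, ef
  2-simplices (10): abc, abd, ace, adf, aef, bcf, bde, bef, cde, cdf

giving chain groups C_0 ≅ Z^6, C_1 ≅ Z^15, C_2 ≅ Z^10.

The boundary map ∂_1: C_1 → C_0 sends each edge [p,q] (with p < q) to q − p. For instance
  ∂cd = d − c.
The resulting 6×15 matrix has rank 5, and its Smith normal form has invariant factors (1,1,1,1,1).

The boundary map ∂_2: C_2 → C_1 acts by ∂[p,q,r] = [q,r] − [p,r] + [p,q]. For instance
  ∂ace = ce − ae + ac,
  ∂bde = de − be + bd.
This gives a 15×10 integer matrix of rank 10; reducing to Smith normal form yields diagonal entries (1,1,1,1,1,1,1,1,1,2).

Computing H_k = (kernel of ∂_k) / (image of ∂_{k+1}):

  H_0: rank C_0 − rank ∂_1 = 6 − 5 = 1, and the invariant factors of ∂_1 are all 1, so H_0 ≅ Z.
  H_1: rank ker ∂_1 − rank ∂_2 = (15 − 5) − 10 = 0, and ∂_2 has invariant factor 2 > 1, so H_1 ≅ Z/2Z.
  H_2: rank ker ∂_2 − rank ∂_3 = (10 − 10) − 0 = 0, and there is no ∂_3, so H_2 ≅ 0.

As a check, the Euler characteristic is 6 − 15 + 10 = 1, which agrees with 1 − 0 + 0 = 1.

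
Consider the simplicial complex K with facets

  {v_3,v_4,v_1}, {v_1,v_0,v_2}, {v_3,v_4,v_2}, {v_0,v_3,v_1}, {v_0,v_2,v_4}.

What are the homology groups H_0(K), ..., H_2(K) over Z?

H_0 = Z,  H_1 = Z,  H_2 = 0.

Fix the vertex order v_0 < v_1 < v_2 < v_3 < v_4 and write every simplex with vertices in increasing order. Then dim K = 2 and the simplices of K are:

  0-simplices (5): [v_0], [v_1], [v_2], [v_3], [v_4]
  1-simplices (10): [v_0,v_1], [v_0,v_2], [v_0,v_3], [v_0,v_4], [v_1,v_2], [v_1,v_3], [v_1,v_4], [v_2,v_3], [v_2,v_4], [v_3,v_4]
  2-simplices (5): [v_0,v_1,v_2], [v_0,v_1,v_3], [v_0,v_2,v_4], [v_1,v_3,v_4], [v_2,v_3,v_4]

Hence C_0 ≅ Z^5, C_1 ≅ Z^10, C_2 ≅ Z^5.

Boundary ∂_1: C_1 → C_0 maps an edge to its endpoints' difference, ∂[p,q] = q − p.
As a 5×10 matrix over Z this has rank 4, with invariant factors (1,1,1,1).

Boundary ∂_2: C_2 → C_1 sends each 2-simplex [p,q,r] to [q,r] − [p,r] + [p,q]. For instance
  ∂[v_0,v_2,v_4] = [v_2,v_4] − [v_0,v_4] + [v_0,v_2],
  ∂[v_0,v_1,v_3] = [v_1,v_3] − [v_0,v_3] + [v_0,v_1].
This gives a 10×5 integer matrix of rank 5; reducing to Smith normal form yields diagonal entries (1,1,1,1,1).

Computing H_k = (kernel of ∂_k) / (image of ∂_{k+1}):

  H_0: rank C_0 − rank ∂_1 = 5 − 4 = 1, and the invariant factors of ∂_1 are all 1, so H_0 ≅ Z.
  H_1: rank ker ∂_1 − rank ∂_2 = (10 − 4) − 5 = 1, and the invariant factors of ∂_2 are all 1, so H_1 ≅ Z.
  H_2: rank ker ∂_2 − rank ∂_3 = (5 − 5) − 0 = 0, and there is no ∂_3, so H_2 ≅ 0.

As a check, the Euler characteristic is 5 − 10 + 5 = 0, which agrees with 1 − 1 + 0 = 0.
(K is a triangulation of the Möbius band.)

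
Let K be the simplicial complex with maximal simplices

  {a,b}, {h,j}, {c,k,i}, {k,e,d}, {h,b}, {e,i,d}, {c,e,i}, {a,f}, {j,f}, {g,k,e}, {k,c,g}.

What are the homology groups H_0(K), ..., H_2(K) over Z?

H_0 = Z^2,  H_1 = Z^2,  H_2 = 0.

We work with the vertex ordering a < b < c < d < e < f < g < h < i < j < k. The simplices of K, each written with vertices in increasing order, are:

  0-simplices (11): a, b, c, d, e, f, g, h, i, j, k
  1-simplices (17): ab, af, bh, ce, cg, ci, ck, de, di, dk, eg, ei, ek, fj, gk, hj, ik
  2-simplices (6): cei, cgk, cik, dei, dek, egk

so the chain groups are C_0 ≅ Z^11, C_1 ≅ Z^17, C_2 ≅ Z^6.

Boundary ∂_1: C_1 → C_0 is given by ∂[p,q] = [q] − [p].
The 11×17 boundary matrix has rank 9 and Smith normal form diag(1,1,1,1,1,1,1,1,1).

The boundary map ∂_2: C_2 → C_1 sends each 2-simplex [p,q,r] to [q,r] − [p,r] + [p,q]. For instance
  ∂dek = ek − dk + de,
  ∂dei = ei − di + de.
The resulting 17×6 matrix has rank 6, and its Smith normal form has invariant factors (1,1,1,1,1,1).

Now H_k = ker ∂_k / im ∂_{k+1}, so:

  H_0: rank C_0 − rank ∂_1 = 11 − 9 = 2, and the invariant factors of ∂_1 are all 1, so H_0 ≅ Z^2.
  H_1: rank ker ∂_1 − rank ∂_2 = (17 − 9) − 6 = 2, and the invariant factors of ∂_2 are all 1, so H_1 ≅ Z^2.
  H_2: rank ker ∂_2 − rank ∂_3 = (6 − 6) − 0 = 0, and there is no ∂_3, so H_2 ≅ 0.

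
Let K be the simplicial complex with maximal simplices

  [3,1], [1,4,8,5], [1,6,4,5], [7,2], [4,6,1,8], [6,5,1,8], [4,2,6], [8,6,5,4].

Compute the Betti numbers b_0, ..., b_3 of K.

We work with the vertex ordering 1 < 2 < 3 < 4 < 5 < 6 < 7 < 8. The simplices of K, each written with vertices in increasing order, are:

  0-simplices (8): [1], [2], [3], [4], [5], [6], [7], [8]
  1-simplices (14): [1,3], [1,4], [1,5], [1,6], [1,8], [2,4], [2,6], [2,7], [4,5], [4,6], [4,8], [5,6], [5,8], [6,8]
  2-simplices (11): [1,4,5], [1,4,6], [1,4,8], [1,5,6], [1,5,8], [1,6,8], [2,4,6], [4,5,6], [4,5,8], [4,6,8], [5,6,8]
  3-simplices (5): [1,4,5,6], [1,4,5,8], [1,4,6,8], [1,5,6,8], [4,5,6,8]

Hence C_0 ≅ Z^8, C_1 ≅ Z^14, C_2 ≅ Z^11, C_3 ≅ Z^5.

Boundary ∂_1: C_1 → C_0 maps an edge to its endpoints' difference, ∂[p,q] = q − p. For instance
  ∂[1,4] = [4] − [1].
The resulting 8×14 matrix has rank 7, and its Smith normal form has invariant factors (1,1,1,1,1,1,1).

∂_2: C_2 → C_1 sends each 2-simplex [p,q,r] to [q,r] − [p,r] + [p,q]. For instance
  ∂[1,6,8] = [6,8] − [1,8] + [1,6],
  ∂[5,6,8] = [6,8] − [5,8] + [5,6].
The 14×11 boundary matrix has rank 7 and Smith normal form diag(1,1,1,1,1,1,1).

∂_3: C_3 → C_2 sends each 3-simplex σ to the alternating sum Σ_i (−1)^i (σ with its i-th vertex removed). For instance
  ∂[1,4,5,6] = [4,5,6] − [1,5,6] + [1,4,6] − [1,4,5],
  ∂[4,5,6,8] = [5,6,8] − [4,6,8] + [4,5,8] − [4,5,6].
The 11×5 boundary matrix has rank 4 and Smith normal form diag(1,1,1,1).

Computing H_k = (kernel of ∂_k) / (image of ∂_{k+1}):

  H_0: rank C_0 − rank ∂_1 = 8 − 7 = 1, and the invariant factors of ∂_1 are all 1, so H_0 = Z.
  H_1: rank ker ∂_1 − rank ∂_2 = (14 − 7) − 7 = 0, and the invariant factors of ∂_2 are all 1, so H_1 = 0.
  H_2: rank ker ∂_2 − rank ∂_3 = (11 − 7) − 4 = 0, and the invariant factors of ∂_3 are all 1, so H_2 = 0.
  H_3: rank ker ∂_3 − rank ∂_4 = (5 − 4) − 0 = 1, and there is no ∂_4, so H_3 = Z.

Hence the Betti numbers are b_0 = 1, b_1 = 0, b_2 = 0, b_3 = 1.

b_0 = 1, b_1 = 0, b_2 = 0, b_3 = 1.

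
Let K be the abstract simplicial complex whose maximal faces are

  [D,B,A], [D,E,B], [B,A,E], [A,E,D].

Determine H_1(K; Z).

K has 4 vertices, 6 edges, 4 triangles.
rank ∂_1 = 3, rank ∂_2 = 3 ⇒ b_1 = 6 − 3 − 3 = 0; all invariant factors of ∂_2 are 1 so no torsion. So H_1 = 0.

H_1 ≅ 0.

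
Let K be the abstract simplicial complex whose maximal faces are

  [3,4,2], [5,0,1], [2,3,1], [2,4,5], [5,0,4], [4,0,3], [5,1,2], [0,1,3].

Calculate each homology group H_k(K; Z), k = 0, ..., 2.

H_0 ≅ Z,  H_1 = 0,  H_2 ≅ Z.

Take the total order 0 < 1 < 2 < 3 < 4 < 5 on the vertex set. Then K (dimension 2) consists of the simplices:

  0-simplices (6): [0], [1], [2], [3], [4], [5]
  1-simplices (12): [0,1], [0,3], [0,4], [0,5], [1,2], [1,3], [1,5], [2,3], [2,4], [2,5], [3,4], [4,5]
  2-simplices (8): [0,1,3], [0,1,5], [0,3,4], [0,4,5], [1,2,3], [1,2,5], [2,3,4], [2,4,5]

so the chain groups are C_0 ≅ Z^6, C_1 ≅ Z^12, C_2 ≅ Z^8.

Boundary ∂_1: C_1 → C_0 is given by ∂[p,q] = [q] − [p]. For instance
  ∂[0,5] = [5] − [0].
The 6×12 boundary matrix has rank 5 and Smith normal form diag(1,1,1,1,1).

Boundary ∂_2: C_2 → C_1 acts by ∂[p,q,r] = [q,r] − [p,r] + [p,q]. For instance
  ∂[1,2,3] = [2,3] − [1,3] + [1,2],
  ∂[2,3,4] = [3,4] − [2,4] + [2,3].
This gives a 12×8 integer matrix of rank 7; reducing to Smith normal form yields diagonal entries (1,1,1,1,1,1,1).

Now H_k = ker ∂_k / im ∂_{k+1}, so:

  H_0: rank C_0 − rank ∂_1 = 6 − 5 = 1, and the invariant factors of ∂_1 are all 1, so H_0 ≅ Z.
  H_1: rank ker ∂_1 − rank ∂_2 = (12 − 5) − 7 = 0, and the invariant factors of ∂_2 are all 1, so H_1 ≅ 0.
  H_2: rank ker ∂_2 − rank ∂_3 = (8 − 7) − 0 = 1, and there is no ∂_3, so H_2 ≅ Z.

(K is a triangulation of the 2-sphere S^2.)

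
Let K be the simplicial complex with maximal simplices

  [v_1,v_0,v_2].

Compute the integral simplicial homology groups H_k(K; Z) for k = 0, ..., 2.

K has 3 vertices, 3 edges, 1 triangle.
rank ∂_0 = 0, rank ∂_1 = 2 ⇒ b_0 = 3 − 0 − 2 = 1; all invariant factors of ∂_1 are 1 so no torsion. So H_0 = Z.
rank ∂_1 = 2, rank ∂_2 = 1 ⇒ b_1 = 3 − 2 − 1 = 0; all invariant factors of ∂_2 are 1 so no torsion. So H_1 = 0.
rank ∂_2 = 1, rank ∂_3 = 0 ⇒ b_2 = 1 − 1 − 0 = 0. So H_2 = 0.

H_0 ≅ Z,  H_1 = 0,  H_2 = 0.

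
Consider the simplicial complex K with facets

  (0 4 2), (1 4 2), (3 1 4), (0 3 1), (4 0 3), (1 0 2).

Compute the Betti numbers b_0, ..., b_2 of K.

b_0 = 1, b_1 = 0, b_2 = 1.

Order the vertices as 0 < 1 < 2 < 3 < 4. Listing each simplex with vertices in this order, K has dimension 2 with simplices:

  0-simplices (5): [0], [1], [2], [3], [4]
  1-simplices (9): [0,1], [0,2], [0,3], [0,4], [1,2], [1,3], [1,4], [2,4], [3,4]
  2-simplices (6): [0,1,2], [0,1,3], [0,2,4], [0,3,4], [1,2,4], [1,3,4]

giving chain groups C_0 ≅ Z^5, C_1 ≅ Z^9, C_2 ≅ Z^6.

Boundary ∂_1: C_1 → C_0 maps an edge to its endpoints' difference, ∂[p,q] = q − p. For instance
  ∂[2,4] = [4] − [2].
As a 5×9 matrix over Z this has rank 4, with invariant factors (1,1,1,1).

The boundary map ∂_2: C_2 → C_1 acts by ∂[p,q,r] = [q,r] − [p,r] + [p,q]. For instance
  ∂[1,3,4] = [3,4] − [1,4] + [1,3],
  ∂[0,1,3] = [1,3] − [0,3] + [0,1].
As a 9×6 matrix over Z this has rank 5, with invariant factors (1,1,1,1,1).

Reading off H_k = ker ∂_k / im ∂_{k+1}:

  H_0: rank C_0 − rank ∂_1 = 5 − 4 = 1, and the invariant factors of ∂_1 are all 1, so H_0 ≅ Z.
  H_1: rank ker ∂_1 − rank ∂_2 = (9 − 4) − 5 = 0, and the invariant factors of ∂_2 are all 1, so H_1 ≅ 0.
  H_2: rank ker ∂_2 − rank ∂_3 = (6 − 5) − 0 = 1, and there is no ∂_3, so H_2 ≅ Z.

As a check, the Euler characteristic is 5 − 9 + 6 = 2, which agrees with 1 − 0 + 1 = 2.

Hence the Betti numbers are b_0 = 1, b_1 = 0, b_2 = 1.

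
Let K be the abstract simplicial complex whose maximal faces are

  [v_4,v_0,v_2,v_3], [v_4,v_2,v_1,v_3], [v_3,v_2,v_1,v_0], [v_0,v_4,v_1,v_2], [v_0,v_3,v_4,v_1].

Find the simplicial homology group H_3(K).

H_3 = Z.

Order the vertices as v_0 < v_1 < v_2 < v_3 < v_4. Listing each simplex with vertices in this order, K has dimension 3 with simplices:

  0-simplices (5): [v_0], [v_1], [v_2], [v_3], [v_4]
  1-simplices (10): [v_0,v_1], [v_0,v_2], [v_0,v_3], [v_0,v_4], [v_1,v_2], [v_1,v_3], [v_1,v_4], [v_2,v_3], [v_2,v_4], [v_3,v_4]
  2-simplices (10): [v_0,v_1,v_2], [v_0,v_1,v_3], [v_0,v_1,v_4], [v_0,v_2,v_3], [v_0,v_2,v_4], [v_0,v_3,v_4], [v_1,v_2,v_3], [v_1,v_2,v_4], [v_1,v_3,v_4], [v_2,v_3,v_4]
  3-simplices (5): [v_0,v_1,v_2,v_3], [v_0,v_1,v_2,v_4], [v_0,v_1,v_3,v_4], [v_0,v_2,v_3,v_4], [v_1,v_2,v_3,v_4]

Hence C_0 ≅ Z^5, C_1 ≅ Z^10, C_2 ≅ Z^10, C_3 ≅ Z^5.

Boundary ∂_1: C_1 → C_0 sends each edge [p,q] (with p < q) to q − p.
The 5×10 boundary matrix has rank 4 and Smith normal form diag(1,1,1,1).

The boundary map ∂_2: C_2 → C_1 maps a triangle to the signed sum of its edges. For instance
  ∂[v_0,v_2,v_3] = [v_2,v_3] − [v_0,v_3] + [v_0,v_2],
  ∂[v_1,v_3,v_4] = [v_3,v_4] − [v_1,v_4] + [v_1,v_3].
This gives a 10×10 integer matrix of rank 6; reducing to Smith normal form yields diagonal entries (1,1,1,1,1,1).

Boundary ∂_3: C_3 → C_2 sends each 3-simplex σ to the alternating sum Σ_i (−1)^i (σ with its i-th vertex removed). For instance
  ∂[v_1,v_2,v_3,v_4] = [v_2,v_3,v_4] − [v_1,v_3,v_4] + [v_1,v_2,v_4] − [v_1,v_2,v_3],
  ∂[v_0,v_1,v_3,v_4] = [v_1,v_3,v_4] − [v_0,v_3,v_4] + [v_0,v_1,v_4] − [v_0,v_1,v_3].
This gives a 10×5 integer matrix of rank 4; reducing to Smith normal form yields diagonal entries (1,1,1,1).

Now H_k = ker ∂_k / im ∂_{k+1}, so:

  H_3: rank ker ∂_3 − rank ∂_4 = (5 − 4) − 0 = 1, and there is no ∂_4, so H_3 = Z.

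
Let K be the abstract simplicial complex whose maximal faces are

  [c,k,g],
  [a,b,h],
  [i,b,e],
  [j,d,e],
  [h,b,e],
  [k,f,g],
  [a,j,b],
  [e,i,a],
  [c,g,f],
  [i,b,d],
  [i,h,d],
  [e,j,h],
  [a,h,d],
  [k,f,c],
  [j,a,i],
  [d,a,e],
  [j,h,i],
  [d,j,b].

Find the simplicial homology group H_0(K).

We work with the vertex ordering a < b < c < d < e < f < g < h < i < j < k. The simplices of K, each written with vertices in increasing order, are:

  0-simplices (11): a, b, c, d, e, f, g, h, i, j, k
  1-simplices (27): ab, ad, ae, ah, ai, aj, bd, be, bh, bi, bj, cf, cg, ck, de, dh, di, dj, eh, ei, ej, fg, fk, gk, hi, hj, ij
  2-simplices (18): abh, abj, ade, adh, aei, aij, bdi, bdj, beh, bei, cfg, cfk, cgk, dej, dhi, ehj, fgk, hij

giving chain groups C_0 ≅ Z^11, C_1 ≅ Z^27, C_2 ≅ Z^18.

Boundary ∂_1: C_1 → C_0 sends each edge [p,q] (with p < q) to q − p.
The resulting 11×27 matrix has rank 9, and its Smith normal form has invariant factors (1,1,1,1,1,1,1,1,1).

Boundary ∂_2: C_2 → C_1 maps a triangle to the signed sum of its edges. For instance
  ∂dhi = hi − di + dh,
  ∂cgk = gk − ck + cg.
The 27×18 boundary matrix has rank 16 and Smith normal form diag(1,1,1,1,1,1,1,1,1,1,1,1,1,1,1,1).

Now H_k = ker ∂_k / im ∂_{k+1}, so:

  H_0: rank C_0 − rank ∂_1 = 11 − 9 = 2, and the invariant factors of ∂_1 are all 1, so H_0 = Z^2.

(K is a triangulation of the disjoint union of the torus T^2 and the 2-sphere S^2.)

H_0 ≅ Z^2.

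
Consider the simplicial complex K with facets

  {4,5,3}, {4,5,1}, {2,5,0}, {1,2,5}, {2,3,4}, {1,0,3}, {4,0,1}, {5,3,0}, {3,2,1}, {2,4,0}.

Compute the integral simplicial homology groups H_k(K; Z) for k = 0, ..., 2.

Fix the vertex order 0 < 1 < 2 < 3 < 4 < 5 and write every simplex with vertices in increasing order. Then dim K = 2 and the simplices of K are:

  0-simplices (6): [0], [1], [2], [3], [4], [5]
  1-simplices (15): [0,1], [0,2], [0,3], [0,4], [0,5], [1,2], [1,3], [1,4], [1,5], [2,3], [2,4], [2,5], [3,4], [3,5], [4,5]
  2-simplices (10): [0,1,3], [0,1,4], [0,2,4], [0,2,5], [0,3,5], [1,2,3], [1,2,5], [1,4,5], [2,3,4], [3,4,5]

so the chain groups are C_0 ≅ Z^6, C_1 ≅ Z^15, C_2 ≅ Z^10.

The boundary map ∂_1: C_1 → C_0 maps an edge to its endpoints' difference, ∂[p,q] = q − p. For instance
  ∂[3,4] = [4] − [3].
The 6×15 boundary matrix has rank 5 and Smith normal form diag(1,1,1,1,1).

Boundary ∂_2: C_2 → C_1 acts by ∂[p,q,r] = [q,r] − [p,r] + [p,q]. For instance
  ∂[0,3,5] = [3,5] − [0,5] + [0,3],
  ∂[0,2,5] = [2,5] − [0,5] + [0,2].
As a 15×10 matrix over Z this has rank 10, with invariant factors (1,1,1,1,1,1,1,1,1,2).

Reading off H_k = ker ∂_k / im ∂_{k+1}:

  H_0: rank C_0 − rank ∂_1 = 6 − 5 = 1, and the invariant factors of ∂_1 are all 1, so H_0 = Z.
  H_1: rank ker ∂_1 − rank ∂_2 = (15 − 5) − 10 = 0, and ∂_2 has invariant factor 2 > 1, so H_1 = Z/2Z.
  H_2: rank ker ∂_2 − rank ∂_3 = (10 − 10) − 0 = 0, and there is no ∂_3, so H_2 = 0.

As a check, the Euler characteristic is 6 − 15 + 10 = 1, which agrees with 1 − 0 + 0 = 1.
(K is a triangulation of the real projective plane RP^2.)

H_0 ≅ Z,  H_1 ≅ Z/2Z,  H_2 = 0.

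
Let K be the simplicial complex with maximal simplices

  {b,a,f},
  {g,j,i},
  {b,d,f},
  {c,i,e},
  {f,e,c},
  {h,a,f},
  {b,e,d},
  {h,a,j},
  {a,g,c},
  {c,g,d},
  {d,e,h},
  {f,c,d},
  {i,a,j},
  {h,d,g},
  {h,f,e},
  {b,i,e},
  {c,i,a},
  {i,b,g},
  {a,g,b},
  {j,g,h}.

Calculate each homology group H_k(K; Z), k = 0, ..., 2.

H_0 = Z,  H_1 = Z ⊕ Z/2,  H_2 = 0.

K has 10 vertices, 30 edges, 20 triangles.
rank ∂_0 = 0, rank ∂_1 = 9 ⇒ b_0 = 10 − 0 − 9 = 1; all invariant factors of ∂_1 are 1 so no torsion. So H_0 ≅ Z.
rank ∂_1 = 9, rank ∂_2 = 20 ⇒ b_1 = 30 − 9 − 20 = 1; ∂_2 has invariant factor(s) [2] giving torsion. So H_1 ≅ Z ⊕ Z/2.
rank ∂_2 = 20, rank ∂_3 = 0 ⇒ b_2 = 20 − 20 − 0 = 0. So H_2 ≅ 0.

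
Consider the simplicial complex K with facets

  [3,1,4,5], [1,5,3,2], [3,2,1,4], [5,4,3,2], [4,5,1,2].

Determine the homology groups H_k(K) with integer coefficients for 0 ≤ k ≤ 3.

Order the vertices as 1 < 2 < 3 < 4 < 5. Listing each simplex with vertices in this order, K has dimension 3 with simplices:

  0-simplices (5): [1], [2], [3], [4], [5]
  1-simplices (10): [1,2], [1,3], [1,4], [1,5], [2,3], [2,4], [2,5], [3,4], [3,5], [4,5]
  2-simplices (10): [1,2,3], [1,2,4], [1,2,5], [1,3,4], [1,3,5], [1,4,5], [2,3,4], [2,3,5], [2,4,5], [3,4,5]
  3-simplices (5): [1,2,3,4], [1,2,3,5], [1,2,4,5], [1,3,4,5], [2,3,4,5]

giving chain groups C_0 ≅ Z^5, C_1 ≅ Z^10, C_2 ≅ Z^10, C_3 ≅ Z^5.

∂_1: C_1 → C_0 is given by ∂[p,q] = [q] − [p].
The resulting 5×10 matrix has rank 4, and its Smith normal form has invariant factors (1,1,1,1).

Boundary ∂_2: C_2 → C_1 sends each 2-simplex [p,q,r] to [q,r] − [p,r] + [p,q]. For instance
  ∂[1,2,3] = [2,3] − [1,3] + [1,2],
  ∂[1,2,5] = [2,5] − [1,5] + [1,2].
The 10×10 boundary matrix has rank 6 and Smith normal form diag(1,1,1,1,1,1).

∂_3: C_3 → C_2 sends each 3-simplex σ to the alternating sum Σ_i (−1)^i (σ with its i-th vertex removed). For instance
  ∂[1,2,4,5] = [2,4,5] − [1,4,5] + [1,2,5] − [1,2,4],
  ∂[2,3,4,5] = [3,4,5] − [2,4,5] + [2,3,5] − [2,3,4].
The 10×5 boundary matrix has rank 4 and Smith normal form diag(1,1,1,1).

Now H_k = ker ∂_k / im ∂_{k+1}, so:

  H_0: rank C_0 − rank ∂_1 = 5 − 4 = 1, and the invariant factors of ∂_1 are all 1, so H_0 ≅ Z.
  H_1: rank ker ∂_1 − rank ∂_2 = (10 − 4) − 6 = 0, and the invariant factors of ∂_2 are all 1, so H_1 ≅ 0.
  H_2: rank ker ∂_2 − rank ∂_3 = (10 − 6) − 4 = 0, and the invariant factors of ∂_3 are all 1, so H_2 ≅ 0.
  H_3: rank ker ∂_3 − rank ∂_4 = (5 − 4) − 0 = 1, and there is no ∂_4, so H_3 ≅ Z.

As a check, the Euler characteristic is 5 − 10 + 10 − 5 = 0, which agrees with 1 − 0 + 0 − 1 = 0.
(K is a triangulation of the 3-sphere S^3.)

H_0 ≅ Z,  H_1 = 0,  H_2 = 0,  H_3 ≅ Z.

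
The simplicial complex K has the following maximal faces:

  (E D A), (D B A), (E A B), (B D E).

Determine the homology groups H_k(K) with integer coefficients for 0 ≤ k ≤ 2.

Order the vertices as A < B < D < E. Listing each simplex with vertices in this order, K has dimension 2 with simplices:

  0-simplices (4): A, B, D, E
  1-simplices (6): AB, AD, AE, BD, BE, DE
  2-simplices (4): ABD, ABE, ADE, BDE

giving chain groups C_0 ≅ Z^4, C_1 ≅ Z^6, C_2 ≅ Z^4.

Boundary ∂_1: C_1 → C_0 is given by ∂[p,q] = [q] − [p]. For instance
  ∂BE = E − B.
The 4×6 boundary matrix has rank 3 and Smith normal form diag(1,1,1).

∂_2: C_2 → C_1 acts by ∂[p,q,r] = [q,r] − [p,r] + [p,q]. For instance
  ∂ABD = BD − AD + AB,
  ∂ADE = DE − AE + AD.
The 6×4 boundary matrix has rank 3 and Smith normal form diag(1,1,1).

Reading off H_k = ker ∂_k / im ∂_{k+1}:

  H_0: rank C_0 − rank ∂_1 = 4 − 3 = 1, and the invariant factors of ∂_1 are all 1, so H_0 = Z.
  H_1: rank ker ∂_1 − rank ∂_2 = (6 − 3) − 3 = 0, and the invariant factors of ∂_2 are all 1, so H_1 = 0.
  H_2: rank ker ∂_2 − rank ∂_3 = (4 − 3) − 0 = 1, and there is no ∂_3, so H_2 = Z.

H_0 = Z,  H_1 = 0,  H_2 = Z.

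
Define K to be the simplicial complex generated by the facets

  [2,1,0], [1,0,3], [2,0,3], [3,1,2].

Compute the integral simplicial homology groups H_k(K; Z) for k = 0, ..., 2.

H_0 ≅ Z,  H_1 = 0,  H_2 ≅ Z.

Fix the vertex order 0 < 1 < 2 < 3 and write every simplex with vertices in increasing order. Then dim K = 2 and the simplices of K are:

  0-simplices (4): [0], [1], [2], [3]
  1-simplices (6): [0,1], [0,2], [0,3], [1,2], [1,3], [2,3]
  2-simplices (4): [0,1,2], [0,1,3], [0,2,3], [1,2,3]

giving chain groups C_0 ≅ Z^4, C_1 ≅ Z^6, C_2 ≅ Z^4.

Boundary ∂_1: C_1 → C_0 maps an edge to its endpoints' difference, ∂[p,q] = q − p. For instance
  ∂[1,3] = [3] − [1].
This gives a 4×6 integer matrix of rank 3; reducing to Smith normal form yields diagonal entries (1,1,1).

The boundary map ∂_2: C_2 → C_1 maps a triangle to the signed sum of its edges. For instance
  ∂[0,1,2] = [1,2] − [0,2] + [0,1],
  ∂[0,1,3] = [1,3] − [0,3] + [0,1].
As a 6×4 matrix over Z this has rank 3, with invariant factors (1,1,1).

From H_k ≅ ker(∂_k) / im(∂_{k+1}) we obtain:

  H_0: rank C_0 − rank ∂_1 = 4 − 3 = 1, and the invariant factors of ∂_1 are all 1, so H_0 = Z.
  H_1: rank ker ∂_1 − rank ∂_2 = (6 − 3) − 3 = 0, and the invariant factors of ∂_2 are all 1, so H_1 = 0.
  H_2: rank ker ∂_2 − rank ∂_3 = (4 − 3) − 0 = 1, and there is no ∂_3, so H_2 = Z.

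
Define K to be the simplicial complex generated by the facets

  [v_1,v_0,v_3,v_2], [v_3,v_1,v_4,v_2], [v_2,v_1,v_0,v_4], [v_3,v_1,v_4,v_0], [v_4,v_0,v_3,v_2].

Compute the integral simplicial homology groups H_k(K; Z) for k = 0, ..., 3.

H_0 = Z,  H_1 = 0,  H_2 = 0,  H_3 = Z.

We work with the vertex ordering v_0 < v_1 < v_2 < v_3 < v_4. The simplices of K, each written with vertices in increasing order, are:

  0-simplices (5): [v_0], [v_1], [v_2], [v_3], [v_4]
  1-simplices (10): [v_0,v_1], [v_0,v_2], [v_0,v_3], [v_0,v_4], [v_1,v_2], [v_1,v_3], [v_1,v_4], [v_2,v_3], [v_2,v_4], [v_3,v_4]
  2-simplices (10): [v_0,v_1,v_2], [v_0,v_1,v_3], [v_0,v_1,v_4], [v_0,v_2,v_3], [v_0,v_2,v_4], [v_0,v_3,v_4], [v_1,v_2,v_3], [v_1,v_2,v_4], [v_1,v_3,v_4], [v_2,v_3,v_4]
  3-simplices (5): [v_0,v_1,v_2,v_3], [v_0,v_1,v_2,v_4], [v_0,v_1,v_3,v_4], [v_0,v_2,v_3,v_4], [v_1,v_2,v_3,v_4]

giving chain groups C_0 ≅ Z^5, C_1 ≅ Z^10, C_2 ≅ Z^10, C_3 ≅ Z^5.

Boundary ∂_1: C_1 → C_0 is given by ∂[p,q] = [q] − [p]. For instance
  ∂[v_1,v_2] = [v_2] − [v_1].
This gives a 5×10 integer matrix of rank 4; reducing to Smith normal form yields diagonal entries (1,1,1,1).

Boundary ∂_2: C_2 → C_1 acts by ∂[p,q,r] = [q,r] − [p,r] + [p,q]. For instance
  ∂[v_0,v_1,v_2] = [v_1,v_2] − [v_0,v_2] + [v_0,v_1],
  ∂[v_1,v_2,v_3] = [v_2,v_3] − [v_1,v_3] + [v_1,v_2].
As a 10×10 matrix over Z this has rank 6, with invariant factors (1,1,1,1,1,1).

Boundary ∂_3: C_3 → C_2 sends each 3-simplex σ to the alternating sum Σ_i (−1)^i (σ with its i-th vertex removed). For instance
  ∂[v_1,v_2,v_3,v_4] = [v_2,v_3,v_4] − [v_1,v_3,v_4] + [v_1,v_2,v_4] − [v_1,v_2,v_3],
  ∂[v_0,v_1,v_2,v_4] = [v_1,v_2,v_4] − [v_0,v_2,v_4] + [v_0,v_1,v_4] − [v_0,v_1,v_2].
As a 10×5 matrix over Z this has rank 4, with invariant factors (1,1,1,1).

From H_k ≅ ker(∂_k) / im(∂_{k+1}) we obtain:

  H_0: rank C_0 − rank ∂_1 = 5 − 4 = 1, and the invariant factors of ∂_1 are all 1, so H_0 ≅ Z.
  H_1: rank ker ∂_1 − rank ∂_2 = (10 − 4) − 6 = 0, and the invariant factors of ∂_2 are all 1, so H_1 ≅ 0.
  H_2: rank ker ∂_2 − rank ∂_3 = (10 − 6) − 4 = 0, and the invariant factors of ∂_3 are all 1, so H_2 ≅ 0.
  H_3: rank ker ∂_3 − rank ∂_4 = (5 − 4) − 0 = 1, and there is no ∂_4, so H_3 ≅ Z.

As a check, the Euler characteristic is 5 − 10 + 10 − 5 = 0, which agrees with 1 − 0 + 0 − 1 = 0.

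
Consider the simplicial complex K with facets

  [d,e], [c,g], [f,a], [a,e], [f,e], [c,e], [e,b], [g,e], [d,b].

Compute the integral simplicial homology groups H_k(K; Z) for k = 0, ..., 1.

H_0 ≅ Z,  H_1 ≅ Z^3.

Take the total order a < b < c < d < e < f < g on the vertex set. Then K (dimension 1) consists of the simplices:

  0-simplices (7): a, b, c, d, e, f, g
  1-simplices (9): ae, af, bd, be, ce, cg, de, ef, eg

Hence C_0 ≅ Z^7, C_1 ≅ Z^9.

The boundary map ∂_1: C_1 → C_0 sends each edge [p,q] (with p < q) to q − p. For instance
  ∂be = e − b.
This gives a 7×9 integer matrix of rank 6; reducing to Smith normal form yields diagonal entries (1,1,1,1,1,1).

From H_k ≅ ker(∂_k) / im(∂_{k+1}) we obtain:

  H_0: rank C_0 − rank ∂_1 = 7 − 6 = 1, and the invariant factors of ∂_1 are all 1, so H_0 ≅ Z.
  H_1: rank ker ∂_1 − rank ∂_2 = (9 − 6) − 0 = 3, and there is no ∂_2, so H_1 ≅ Z^3.

As a check, the Euler characteristic is 7 − 9 = -2, which agrees with 1 − 3 = -2.
(K is a triangulation of a wedge of 3 circles.)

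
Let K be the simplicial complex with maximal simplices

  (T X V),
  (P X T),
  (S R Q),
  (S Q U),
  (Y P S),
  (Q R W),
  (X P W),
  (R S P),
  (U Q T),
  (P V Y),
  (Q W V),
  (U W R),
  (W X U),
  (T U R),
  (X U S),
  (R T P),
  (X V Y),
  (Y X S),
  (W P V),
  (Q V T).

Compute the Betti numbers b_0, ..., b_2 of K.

b_0 = 1, b_1 = 1, b_2 = 0.

Take the total order P < Q < R < S < T < U < V < W < X < Y on the vertex set. Then K (dimension 2) consists of the simplices:

  0-simplices (10): P, Q, R, S, T, U, V, W, X, Y
  1-simplices (30): PR, PS, PT, PV, PW, PX, PY, QR, QS, QT, QU, QV, QW, RS, RT, RU, RW, SU, SX, SY, TU, TV, TX, UW, UX, VW, VX, VY, WX, XY
  2-simplices (20): PRS, PRT, PSY, PTX, PVW, PVY, PWX, QRS, QRW, QSU, QTU, QTV, QVW, RTU, RUW, SUX, SXY, TVX, UWX, VXY

Hence C_0 ≅ Z^10, C_1 ≅ Z^30, C_2 ≅ Z^20.

∂_1: C_1 → C_0 sends each edge [p,q] (with p < q) to q − p. For instance
  ∂QT = T − Q.
This gives a 10×30 integer matrix of rank 9; reducing to Smith normal form yields diagonal entries (1,1,1,1,1,1,1,1,1).

Boundary ∂_2: C_2 → C_1 sends each 2-simplex [p,q,r] to [q,r] − [p,r] + [p,q]. For instance
  ∂RTU = TU − RU + RT,
  ∂PVY = VY − PY + PV.
This gives a 30×20 integer matrix of rank 20; reducing to Smith normal form yields diagonal entries (1,1,1,1,1,1,1,1,1,1,1,1,1,1,1,1,1,1,1,2).

Reading off H_k = ker ∂_k / im ∂_{k+1}:

  H_0: rank C_0 − rank ∂_1 = 10 − 9 = 1, and the invariant factors of ∂_1 are all 1, so H_0 ≅ Z.
  H_1: rank ker ∂_1 − rank ∂_2 = (30 − 9) − 20 = 1, and ∂_2 has invariant factor 2 > 1, so H_1 ≅ Z × Z/2.
  H_2: rank ker ∂_2 − rank ∂_3 = (20 − 20) − 0 = 0, and there is no ∂_3, so H_2 ≅ 0.

Hence the Betti numbers are b_0 = 1, b_1 = 1, b_2 = 0.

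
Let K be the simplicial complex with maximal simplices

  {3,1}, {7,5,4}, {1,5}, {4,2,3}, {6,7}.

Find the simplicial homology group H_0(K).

H_0 ≅ Z.

Order the vertices as 1 < 2 < 3 < 4 < 5 < 6 < 7. Listing each simplex with vertices in this order, K has dimension 2 with simplices:

  0-simplices (7): [1], [2], [3], [4], [5], [6], [7]
  1-simplices (9): [1,3], [1,5], [2,3], [2,4], [3,4], [4,5], [4,7], [5,7], [6,7]
  2-simplices (2): [2,3,4], [4,5,7]

so the chain groups are C_0 ≅ Z^7, C_1 ≅ Z^9, C_2 ≅ Z^2.

∂_1: C_1 → C_0 sends each edge [p,q] (with p < q) to q − p.
This gives a 7×9 integer matrix of rank 6; reducing to Smith normal form yields diagonal entries (1,1,1,1,1,1).

The boundary map ∂_2: C_2 → C_1 maps a triangle to the signed sum of its edges. For instance
  ∂[2,3,4] = [3,4] − [2,4] + [2,3],
  ∂[4,5,7] = [5,7] − [4,7] + [4,5].
This gives a 9×2 integer matrix of rank 2; reducing to Smith normal form yields diagonal entries (1,1).

Reading off H_k = ker ∂_k / im ∂_{k+1}:

  H_0: rank C_0 − rank ∂_1 = 7 − 6 = 1, and the invariant factors of ∂_1 are all 1, so H_0 = Z.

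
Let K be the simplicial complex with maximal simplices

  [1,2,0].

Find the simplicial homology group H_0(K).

H_0 = Z.

We work with the vertex ordering 0 < 1 < 2. The simplices of K, each written with vertices in increasing order, are:

  0-simplices (3): [0], [1], [2]
  1-simplices (3): [0,1], [0,2], [1,2]
  2-simplices (1): [0,1,2]

so the chain groups are C_0 ≅ Z^3, C_1 ≅ Z^3, C_2 ≅ Z^1.

Boundary ∂_1: C_1 → C_0 is given by ∂[p,q] = [q] − [p]. For instance
  ∂[0,2] = [2] − [0].
As a 3×3 matrix over Z this has rank 2, with invariant factors (1,1).

∂_2: C_2 → C_1 sends each 2-simplex [p,q,r] to [q,r] − [p,r] + [p,q]. For instance
  ∂[0,1,2] = [1,2] − [0,2] + [0,1].
The resulting 3×1 matrix has rank 1, and its Smith normal form has invariant factors (1).

Now H_k = ker ∂_k / im ∂_{k+1}, so:

  H_0: rank C_0 − rank ∂_1 = 3 − 2 = 1, and the invariant factors of ∂_1 are all 1, so H_0 = Z.

(K is a triangulation of the 2-simplex.)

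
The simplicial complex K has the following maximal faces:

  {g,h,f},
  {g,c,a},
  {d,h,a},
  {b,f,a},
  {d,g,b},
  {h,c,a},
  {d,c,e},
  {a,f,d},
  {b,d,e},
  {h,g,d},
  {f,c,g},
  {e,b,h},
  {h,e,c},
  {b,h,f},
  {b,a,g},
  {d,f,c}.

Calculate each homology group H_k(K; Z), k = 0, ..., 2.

Order the vertices as a < b < c < d < e < f < g < h. Listing each simplex with vertices in this order, K has dimension 2 with simplices:

  0-simplices (8): a, b, c, d, e, f, g, h
  1-simplices (24): ab, ac, ad, af, ag, ah, bd, be, bf, bg, bh, cd, ce, cf, cg, ch, de, df, dg, dh, eh, fg, fh, gh
  2-simplices (16): abf, abg, acg, ach, adf, adh, bde, bdg, beh, bfh, cde, cdf, ceh, cfg, dgh, fgh

Hence C_0 ≅ Z^8, C_1 ≅ Z^24, C_2 ≅ Z^16.

The boundary map ∂_1: C_1 → C_0 is given by ∂[p,q] = [q] − [p].
The resulting 8×24 matrix has rank 7, and its Smith normal form has invariant factors (1,1,1,1,1,1,1).

∂_2: C_2 → C_1 acts by ∂[p,q,r] = [q,r] − [p,r] + [p,q]. For instance
  ∂abf = bf − af + ab,
  ∂fgh = gh − fh + fg.
This gives a 24×16 integer matrix of rank 15; reducing to Smith normal form yields diagonal entries (1,1,1,1,1,1,1,1,1,1,1,1,1,1,1).

From H_k ≅ ker(∂_k) / im(∂_{k+1}) we obtain:

  H_0: rank C_0 − rank ∂_1 = 8 − 7 = 1, and the invariant factors of ∂_1 are all 1, so H_0 ≅ Z.
  H_1: rank ker ∂_1 − rank ∂_2 = (24 − 7) − 15 = 2, and the invariant factors of ∂_2 are all 1, so H_1 ≅ Z^2.
  H_2: rank ker ∂_2 − rank ∂_3 = (16 − 15) − 0 = 1, and there is no ∂_3, so H_2 ≅ Z.

H_0 ≅ Z,  H_1 ≅ Z^2,  H_2 ≅ Z.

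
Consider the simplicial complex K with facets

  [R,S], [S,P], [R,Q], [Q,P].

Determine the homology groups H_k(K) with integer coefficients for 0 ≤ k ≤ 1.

Fix the vertex order P < Q < R < S and write every simplex with vertices in increasing order. Then dim K = 1 and the simplices of K are:

  0-simplices (4): P, Q, R, S
  1-simplices (4): PQ, PS, QR, RS

giving chain groups C_0 ≅ Z^4, C_1 ≅ Z^4.

∂_1: C_1 → C_0 maps an edge to its endpoints' difference, ∂[p,q] = q − p.
The resulting 4×4 matrix has rank 3, and its Smith normal form has invariant factors (1,1,1).

Now H_k = ker ∂_k / im ∂_{k+1}, so:

  H_0: rank C_0 − rank ∂_1 = 4 − 3 = 1, and the invariant factors of ∂_1 are all 1, so H_0 = Z.
  H_1: rank ker ∂_1 − rank ∂_2 = (4 − 3) − 0 = 1, and there is no ∂_2, so H_1 = Z.

As a check, the Euler characteristic is 4 − 4 = 0, which agrees with 1 − 1 = 0.
(K is a triangulation of the circle S^1.)

H_0 ≅ Z,  H_1 ≅ Z.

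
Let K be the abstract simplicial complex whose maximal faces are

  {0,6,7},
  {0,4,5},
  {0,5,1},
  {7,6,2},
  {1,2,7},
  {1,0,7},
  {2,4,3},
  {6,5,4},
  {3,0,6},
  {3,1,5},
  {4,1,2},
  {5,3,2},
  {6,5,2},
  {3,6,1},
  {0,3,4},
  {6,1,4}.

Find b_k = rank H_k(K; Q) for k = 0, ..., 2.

Take the total order 0 < 1 < 2 < 3 < 4 < 5 < 6 < 7 on the vertex set. Then K (dimension 2) consists of the simplices:

  0-simplices (8): [0], [1], [2], [3], [4], [5], [6], [7]
  1-simplices (24): (24 of them)
  2-simplices (16): [0,1,5], [0,1,7], [0,3,4], [0,3,6], [0,4,5], [0,6,7], [1,2,4], [1,2,7], [1,3,5], [1,3,6], [1,4,6], [2,3,4], [2,3,5], [2,5,6], [2,6,7], [4,5,6]

so the chain groups are C_0 ≅ Z^8, C_1 ≅ Z^24, C_2 ≅ Z^16.

∂_1: C_1 → C_0 is given by ∂[p,q] = [q] − [p].
This gives a 8×24 integer matrix of rank 7; reducing to Smith normal form yields diagonal entries (1,1,1,1,1,1,1).

The boundary map ∂_2: C_2 → C_1 acts by ∂[p,q,r] = [q,r] − [p,r] + [p,q]. For instance
  ∂[0,3,6] = [3,6] − [0,6] + [0,3],
  ∂[1,2,7] = [2,7] − [1,7] + [1,2].
This gives a 24×16 integer matrix of rank 15; reducing to Smith normal form yields diagonal entries (1,1,1,1,1,1,1,1,1,1,1,1,1,1,1).

Reading off H_k = ker ∂_k / im ∂_{k+1}:

  H_0: rank C_0 − rank ∂_1 = 8 − 7 = 1, and the invariant factors of ∂_1 are all 1, so H_0 = Z.
  H_1: rank ker ∂_1 − rank ∂_2 = (24 − 7) − 15 = 2, and the invariant factors of ∂_2 are all 1, so H_1 = Z^2.
  H_2: rank ker ∂_2 − rank ∂_3 = (16 − 15) − 0 = 1, and there is no ∂_3, so H_2 = Z.

As a check, the Euler characteristic is 8 − 24 + 16 = 0, which agrees with 1 − 2 + 1 = 0.
(K is a triangulation of the torus T^2.)

Hence the Betti numbers are b_0 = 1, b_1 = 2, b_2 = 1.

b_0 = 1, b_1 = 2, b_2 = 1.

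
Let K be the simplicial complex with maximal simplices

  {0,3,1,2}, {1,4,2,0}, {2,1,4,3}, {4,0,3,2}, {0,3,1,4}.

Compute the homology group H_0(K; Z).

Fix the vertex order 0 < 1 < 2 < 3 < 4 and write every simplex with vertices in increasing order. Then dim K = 3 and the simplices of K are:

  0-simplices (5): [0], [1], [2], [3], [4]
  1-simplices (10): [0,1], [0,2], [0,3], [0,4], [1,2], [1,3], [1,4], [2,3], [2,4], [3,4]
  2-simplices (10): [0,1,2], [0,1,3], [0,1,4], [0,2,3], [0,2,4], [0,3,4], [1,2,3], [1,2,4], [1,3,4], [2,3,4]
  3-simplices (5): [0,1,2,3], [0,1,2,4], [0,1,3,4], [0,2,3,4], [1,2,3,4]

so the chain groups are C_0 ≅ Z^5, C_1 ≅ Z^10, C_2 ≅ Z^10, C_3 ≅ Z^5.

The boundary map ∂_1: C_1 → C_0 is given by ∂[p,q] = [q] − [p].
The resulting 5×10 matrix has rank 4, and its Smith normal form has invariant factors (1,1,1,1).

The boundary map ∂_2: C_2 → C_1 acts by ∂[p,q,r] = [q,r] − [p,r] + [p,q]. For instance
  ∂[1,3,4] = [3,4] − [1,4] + [1,3],
  ∂[0,2,3] = [2,3] − [0,3] + [0,2].
As a 10×10 matrix over Z this has rank 6, with invariant factors (1,1,1,1,1,1).

Boundary ∂_3: C_3 → C_2 sends each 3-simplex σ to the alternating sum Σ_i (−1)^i (σ with its i-th vertex removed). For instance
  ∂[0,1,2,4] = [1,2,4] − [0,2,4] + [0,1,4] − [0,1,2],
  ∂[0,2,3,4] = [2,3,4] − [0,3,4] + [0,2,4] − [0,2,3].
The 10×5 boundary matrix has rank 4 and Smith normal form diag(1,1,1,1).

From H_k ≅ ker(∂_k) / im(∂_{k+1}) we obtain:

  H_0: rank C_0 − rank ∂_1 = 5 − 4 = 1, and the invariant factors of ∂_1 are all 1, so H_0 = Z.

H_0 = Z.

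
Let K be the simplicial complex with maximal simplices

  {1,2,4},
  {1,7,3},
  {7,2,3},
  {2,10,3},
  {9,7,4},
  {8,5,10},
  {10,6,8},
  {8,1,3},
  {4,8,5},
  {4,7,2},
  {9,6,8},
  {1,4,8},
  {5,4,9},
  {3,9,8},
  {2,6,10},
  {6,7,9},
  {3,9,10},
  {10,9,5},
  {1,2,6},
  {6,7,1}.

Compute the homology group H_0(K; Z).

Fix the vertex order 1 < 2 < 3 < 4 < 5 < 6 < 7 < 8 < 9 < 10 and write every simplex with vertices in increasing order. Then dim K = 2 and the simplices of K are:

  0-simplices (10): [1], [2], [3], [4], [5], [6], [7], [8], [9], [10]
  1-simplices (30): (30 of them)
  2-simplices (20): (20 of them)

Hence C_0 ≅ Z^10, C_1 ≅ Z^30, C_2 ≅ Z^20.

The boundary map ∂_1: C_1 → C_0 is given by ∂[p,q] = [q] − [p]. For instance
  ∂[2,6] = [6] − [2].
As a 10×30 matrix over Z this has rank 9, with invariant factors (1,1,1,1,1,1,1,1,1).

∂_2: C_2 → C_1 maps a triangle to the signed sum of its edges. For instance
  ∂[2,6,10] = [6,10] − [2,10] + [2,6],
  ∂[3,9,10] = [9,10] − [3,10] + [3,9].
As a 30×20 matrix over Z this has rank 20, with invariant factors (1,1,1,1,1,1,1,1,1,1,1,1,1,1,1,1,1,1,1,2).

Reading off H_k = ker ∂_k / im ∂_{k+1}:

  H_0: rank C_0 − rank ∂_1 = 10 − 9 = 1, and the invariant factors of ∂_1 are all 1, so H_0 ≅ Z.

H_0 ≅ Z.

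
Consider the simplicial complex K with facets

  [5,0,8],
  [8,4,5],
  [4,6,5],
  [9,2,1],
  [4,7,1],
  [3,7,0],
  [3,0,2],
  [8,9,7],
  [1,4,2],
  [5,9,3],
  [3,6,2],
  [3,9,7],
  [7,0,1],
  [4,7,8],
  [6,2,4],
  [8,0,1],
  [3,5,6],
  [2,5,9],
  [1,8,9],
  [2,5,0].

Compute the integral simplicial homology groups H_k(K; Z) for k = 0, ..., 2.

Take the total order 0 < 1 < 2 < 3 < 4 < 5 < 6 < 7 < 8 < 9 on the vertex set. Then K (dimension 2) consists of the simplices:

  0-simplices (10): [0], [1], [2], [3], [4], [5], [6], [7], [8], [9]
  1-simplices (30): (30 of them)
  2-simplices (20): (20 of them)

so the chain groups are C_0 ≅ Z^10, C_1 ≅ Z^30, C_2 ≅ Z^20.

∂_1: C_1 → C_0 maps an edge to its endpoints' difference, ∂[p,q] = q − p. For instance
  ∂[4,5] = [5] − [4].
The 10×30 boundary matrix has rank 9 and Smith normal form diag(1,1,1,1,1,1,1,1,1).

The boundary map ∂_2: C_2 → C_1 maps a triangle to the signed sum of its edges. For instance
  ∂[1,4,7] = [4,7] − [1,7] + [1,4],
  ∂[0,5,8] = [5,8] − [0,8] + [0,5].
The 30×20 boundary matrix has rank 20 and Smith normal form diag(1,1,1,1,1,1,1,1,1,1,1,1,1,1,1,1,1,1,1,2).

Computing H_k = (kernel of ∂_k) / (image of ∂_{k+1}):

  H_0: rank C_0 − rank ∂_1 = 10 − 9 = 1, and the invariant factors of ∂_1 are all 1, so H_0 = Z.
  H_1: rank ker ∂_1 − rank ∂_2 = (30 − 9) − 20 = 1, and ∂_2 has invariant factor 2 > 1, so H_1 = Z × Z/2.
  H_2: rank ker ∂_2 − rank ∂_3 = (20 − 20) − 0 = 0, and there is no ∂_3, so H_2 = 0.

As a check, the Euler characteristic is 10 − 30 + 20 = 0, which agrees with 1 − 1 + 0 = 0.

H_0 ≅ Z,  H_1 ≅ Z × Z/2,  H_2 = 0.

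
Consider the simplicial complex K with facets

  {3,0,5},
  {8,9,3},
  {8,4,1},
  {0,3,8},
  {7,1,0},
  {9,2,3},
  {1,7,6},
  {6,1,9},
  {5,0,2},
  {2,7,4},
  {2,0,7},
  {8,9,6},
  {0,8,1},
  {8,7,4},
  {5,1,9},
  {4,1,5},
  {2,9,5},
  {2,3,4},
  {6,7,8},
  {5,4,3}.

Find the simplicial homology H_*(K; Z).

H_0 ≅ Z,  H_1 ≅ Z ⊕ Z/2,  H_2 = 0.

Take the total order 0 < 1 < 2 < 3 < 4 < 5 < 6 < 7 < 8 < 9 on the vertex set. Then K (dimension 2) consists of the simplices:

  0-simplices (10): [0], [1], [2], [3], [4], [5], [6], [7], [8], [9]
  1-simplices (30): (30 of them)
  2-simplices (20): (20 of them)

Hence C_0 ≅ Z^10, C_1 ≅ Z^30, C_2 ≅ Z^20.

∂_1: C_1 → C_0 is given by ∂[p,q] = [q] − [p]. For instance
  ∂[8,9] = [9] − [8].
The 10×30 boundary matrix has rank 9 and Smith normal form diag(1,1,1,1,1,1,1,1,1).

The boundary map ∂_2: C_2 → C_1 sends each 2-simplex [p,q,r] to [q,r] − [p,r] + [p,q]. For instance
  ∂[0,1,8] = [1,8] − [0,8] + [0,1],
  ∂[2,3,4] = [3,4] − [2,4] + [2,3].
The 30×20 boundary matrix has rank 20 and Smith normal form diag(1,1,1,1,1,1,1,1,1,1,1,1,1,1,1,1,1,1,1,2).

Computing H_k = (kernel of ∂_k) / (image of ∂_{k+1}):

  H_0: rank C_0 − rank ∂_1 = 10 − 9 = 1, and the invariant factors of ∂_1 are all 1, so H_0 ≅ Z.
  H_1: rank ker ∂_1 − rank ∂_2 = (30 − 9) − 20 = 1, and ∂_2 has invariant factor 2 > 1, so H_1 ≅ Z ⊕ Z/2.
  H_2: rank ker ∂_2 − rank ∂_3 = (20 − 20) − 0 = 0, and there is no ∂_3, so H_2 ≅ 0.

As a check, the Euler characteristic is 10 − 30 + 20 = 0, which agrees with 1 − 1 + 0 = 0.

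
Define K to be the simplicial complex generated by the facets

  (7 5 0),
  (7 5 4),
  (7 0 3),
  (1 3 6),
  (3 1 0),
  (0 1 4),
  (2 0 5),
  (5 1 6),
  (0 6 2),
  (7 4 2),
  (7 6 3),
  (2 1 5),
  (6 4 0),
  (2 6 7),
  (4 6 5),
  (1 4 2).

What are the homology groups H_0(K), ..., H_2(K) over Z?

H_0 ≅ Z,  H_1 ≅ Z^2,  H_2 ≅ Z.

We work with the vertex ordering 0 < 1 < 2 < 3 < 4 < 5 < 6 < 7. The simplices of K, each written with vertices in increasing order, are:

  0-simplices (8): [0], [1], [2], [3], [4], [5], [6], [7]
  1-simplices (24): (24 of them)
  2-simplices (16): [0,1,3], [0,1,4], [0,2,5], [0,2,6], [0,3,7], [0,4,6], [0,5,7], [1,2,4], [1,2,5], [1,3,6], [1,5,6], [2,4,7], [2,6,7], [3,6,7], [4,5,6], [4,5,7]

Hence C_0 ≅ Z^8, C_1 ≅ Z^24, C_2 ≅ Z^16.

The boundary map ∂_1: C_1 → C_0 is given by ∂[p,q] = [q] − [p]. For instance
  ∂[0,6] = [6] − [0].
This gives a 8×24 integer matrix of rank 7; reducing to Smith normal form yields diagonal entries (1,1,1,1,1,1,1).

The boundary map ∂_2: C_2 → C_1 sends each 2-simplex [p,q,r] to [q,r] − [p,r] + [p,q]. For instance
  ∂[2,4,7] = [4,7] − [2,7] + [2,4],
  ∂[0,3,7] = [3,7] − [0,7] + [0,3].
The resulting 24×16 matrix has rank 15, and its Smith normal form has invariant factors (1,1,1,1,1,1,1,1,1,1,1,1,1,1,1).

From H_k ≅ ker(∂_k) / im(∂_{k+1}) we obtain:

  H_0: rank C_0 − rank ∂_1 = 8 − 7 = 1, and the invariant factors of ∂_1 are all 1, so H_0 = Z.
  H_1: rank ker ∂_1 − rank ∂_2 = (24 − 7) − 15 = 2, and the invariant factors of ∂_2 are all 1, so H_1 = Z^2.
  H_2: rank ker ∂_2 − rank ∂_3 = (16 − 15) − 0 = 1, and there is no ∂_3, so H_2 = Z.

As a check, the Euler characteristic is 8 − 24 + 16 = 0, which agrees with 1 − 2 + 1 = 0.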